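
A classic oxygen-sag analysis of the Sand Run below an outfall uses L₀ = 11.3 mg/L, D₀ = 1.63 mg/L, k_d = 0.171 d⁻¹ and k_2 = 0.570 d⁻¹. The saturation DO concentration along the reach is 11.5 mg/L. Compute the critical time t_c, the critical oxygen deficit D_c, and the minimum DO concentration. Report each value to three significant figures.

t_c ≈ 1.99 d; D_c ≈ 2.41 mg/L; min DO ≈ 9.09 mg/L

t_c = [1/(k_2−k_d)] ln[(k_2/k_d)(1 − D₀(k_2−k_d)/(k_d L₀))]
= [1/(0.570−0.171)] ln[(0.570/0.171)(1 − 1.63×0.3990/(0.171×11.3))]
= (1/0.3990) ln[3.333 × 0.6634] = 2.506 × ln(2.211) = 2.506 × 0.7936 = 1.989 d.
L(t_c) = L₀ e^(−k_d t_c) = 11.3 × 0.7117 = 8.042 mg/L, and at the critical point k_2 D_c = k_d L, so D_c = (0.171/0.570) × 8.042 = 2.413 mg/L.
Minimum DO = C_s − D_c = 11.5 − 2.413 = 9.087 mg/L.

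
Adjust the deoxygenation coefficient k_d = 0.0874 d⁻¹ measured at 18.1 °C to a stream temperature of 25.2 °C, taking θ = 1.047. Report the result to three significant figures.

k_d ≈ 0.121 d⁻¹

k_d(T₂) = k_d(T₁) · θ^(T₂−T₁) = 0.0874 × 1.047^(25.2−18.1)
= 0.0874 × 1.047^7.10 = 0.0874 × 1.386 = 0.1211 d⁻¹.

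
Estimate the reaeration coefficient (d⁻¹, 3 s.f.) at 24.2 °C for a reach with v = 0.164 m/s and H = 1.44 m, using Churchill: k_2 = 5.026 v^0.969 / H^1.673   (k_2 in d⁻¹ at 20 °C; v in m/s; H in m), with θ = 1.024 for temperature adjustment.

k_2(20) = 5.026 × 0.164^0.969 / 1.44^1.673 = 5.026 × 0.1735 / 1.841 = 0.4737 d⁻¹.
k_2(24.2) = 0.4737 × 1.024^(24.2−20) = 0.4737 × 1.105 = 0.5233 d⁻¹.

k_2 ≈ 0.523 d⁻¹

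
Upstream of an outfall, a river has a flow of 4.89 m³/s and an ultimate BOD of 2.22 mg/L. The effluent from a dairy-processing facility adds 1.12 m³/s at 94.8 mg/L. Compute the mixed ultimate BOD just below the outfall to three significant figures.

Flow-weighted mixing: C = (Q_r C_r + Q_w C_w)/(Q_r + Q_w)
= (4.89×2.22 + 1.12×94.8)/(4.89 + 1.12) = 117.0/6.010 = 19.47 mg/L.

19.5 mg/L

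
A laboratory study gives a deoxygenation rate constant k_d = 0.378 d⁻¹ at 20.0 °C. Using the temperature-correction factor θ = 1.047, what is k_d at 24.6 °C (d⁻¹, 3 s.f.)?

k_d ≈ 0.467 d⁻¹

k_d(T₂) = k_d(T₁) · θ^(T₂−T₁) = 0.378 × 1.047^(24.6−20.0)
= 0.378 × 1.047^4.60 = 0.378 × 1.235 = 0.4669 d⁻¹.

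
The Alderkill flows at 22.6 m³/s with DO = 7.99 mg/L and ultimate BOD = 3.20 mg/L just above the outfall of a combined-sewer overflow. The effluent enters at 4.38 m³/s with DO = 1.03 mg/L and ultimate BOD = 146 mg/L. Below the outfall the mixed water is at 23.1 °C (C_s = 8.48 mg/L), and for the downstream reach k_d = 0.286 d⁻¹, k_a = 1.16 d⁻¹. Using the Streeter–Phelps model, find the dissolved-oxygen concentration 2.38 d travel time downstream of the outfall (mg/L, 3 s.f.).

Mixed DO = (22.6×7.99 + 4.38×1.03)/(22.6+4.38) = 185.1/26.98 = 6.860 mg/L.
Mixed L₀ = (22.6×3.20 + 4.38×146)/(26.98) = 711.8/26.98 = 26.38 mg/L.
Initial deficit D₀ = C_s − DO₀ = 8.48 − 6.860 = 1.620 mg/L.
D(2.38) = [0.286×26.38/(1.16−0.286)](e^(−0.286×2.38) − e^(−1.16×2.38)) + 1.620 e^(−1.16×2.38)
= 8.633 × (0.5063 − 0.06324) + 1.620 × 0.06324 = 3.927 mg/L.
DO = 8.48 − 3.927 = 4.553 mg/L.

DO ≈ 4.55 mg/L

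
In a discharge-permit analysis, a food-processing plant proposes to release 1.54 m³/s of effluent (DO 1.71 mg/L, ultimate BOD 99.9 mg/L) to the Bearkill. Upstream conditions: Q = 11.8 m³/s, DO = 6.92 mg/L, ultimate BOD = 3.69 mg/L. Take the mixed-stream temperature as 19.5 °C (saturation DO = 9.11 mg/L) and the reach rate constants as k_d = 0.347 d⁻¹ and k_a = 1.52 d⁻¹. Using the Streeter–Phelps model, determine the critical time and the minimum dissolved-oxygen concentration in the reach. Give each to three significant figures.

t_c ≈ 0.394 d; minimum DO ≈ 6.16 mg/L

Mixed DO = (11.8×6.92 + 1.54×1.71)/(11.8+1.54) = 84.29/13.34 = 6.319 mg/L.
Mixed L₀ = (11.8×3.69 + 1.54×99.9)/(13.34) = 197.4/13.34 = 14.80 mg/L.
Initial deficit D₀ = C_s − DO₀ = 9.11 − 6.319 = 2.791 mg/L.
t_c = (1/1.173) ln[(1.52/0.347)(1 − 2.791×1.173/(0.347×14.80))] = 0.8525 × ln(1.587) = 0.3937 d.
D_c = (0.347/1.52) × 14.80 × e^(−0.347×0.3937) = 0.2283 × 14.80 × 0.8723 = 2.947 mg/L.
Minimum DO = 9.11 − 2.947 = 6.163 mg/L.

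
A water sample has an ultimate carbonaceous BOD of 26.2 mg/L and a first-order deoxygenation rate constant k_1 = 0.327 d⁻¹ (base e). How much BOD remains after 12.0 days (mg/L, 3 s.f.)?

L_t = L₀ e^(−k_1 t) = 26.2 × e^(−0.327×12.0) = 26.2 × 0.01976 = 0.5178 mg/L.

L ≈ 0.518 mg/L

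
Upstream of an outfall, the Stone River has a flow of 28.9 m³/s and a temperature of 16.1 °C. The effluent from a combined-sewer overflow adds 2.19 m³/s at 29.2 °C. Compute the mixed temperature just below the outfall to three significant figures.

17.0 °C

Flow-weighted mixing: C = (Q_r C_r + Q_w C_w)/(Q_r + Q_w)
= (28.9×16.1 + 2.19×29.2)/(28.9 + 2.19) = 529.2/31.09 = 17.02 °C.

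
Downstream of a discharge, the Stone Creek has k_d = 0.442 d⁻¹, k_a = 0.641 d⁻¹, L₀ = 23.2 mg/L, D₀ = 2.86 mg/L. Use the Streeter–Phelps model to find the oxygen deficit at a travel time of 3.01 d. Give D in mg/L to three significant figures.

k_d L₀/(k_a−k_d) = 0.442×23.2/(0.641−0.442) = 10.25/0.1990 = 51.53 mg/L.
e^(−k_d t) = e^(−0.442×3.010) = 0.2644; e^(−k_a t) = e^(−0.641×3.010) = 0.1452.
D = 51.53 × (0.2644 − 0.1452) + 2.86 × 0.1452 = 6.139 + 0.4154 = 6.554 mg/L.

D ≈ 6.55 mg/L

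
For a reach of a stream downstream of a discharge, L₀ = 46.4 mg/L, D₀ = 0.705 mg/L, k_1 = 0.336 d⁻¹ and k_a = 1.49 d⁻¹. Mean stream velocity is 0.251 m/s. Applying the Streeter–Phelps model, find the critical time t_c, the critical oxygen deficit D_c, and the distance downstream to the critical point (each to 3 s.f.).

At the critical point dD/dt = 0, so k_1 L₀ e^(−k_1 t) = k_a D. Substituting D(t) from the Streeter–Phelps equation and solving for t gives
t_c = ln[(k_a/k_1)(1 − D₀(k_a−k_1)/(k_1 L₀))] / (k_a−k_1).
Here k_a−k_1 = 1.154 d⁻¹ and 1 − D₀(k_a−k_1)/(k_1 L₀) = 1 − 0.705×1.154/(0.336×46.4) = 0.9478, so
t_c = ln(4.435 × 0.9478) / 1.154 = 1.436 / 1.154 = 1.244 d.
D_c = (k_1/k_a) L₀ e^(−k_1 t_c) = (0.336/1.49) × 46.4 × e^(−0.336×1.244) = 0.2255 × 46.4 × 0.6583 = 6.888 mg/L.
x_c = v t_c = 0.251 m/s × 1.244 d × 86400 s/d = 26980 m ≈ 27.0 km.

t_c ≈ 1.24 d; D_c ≈ 6.89 mg/L; x_c ≈ 27.0 km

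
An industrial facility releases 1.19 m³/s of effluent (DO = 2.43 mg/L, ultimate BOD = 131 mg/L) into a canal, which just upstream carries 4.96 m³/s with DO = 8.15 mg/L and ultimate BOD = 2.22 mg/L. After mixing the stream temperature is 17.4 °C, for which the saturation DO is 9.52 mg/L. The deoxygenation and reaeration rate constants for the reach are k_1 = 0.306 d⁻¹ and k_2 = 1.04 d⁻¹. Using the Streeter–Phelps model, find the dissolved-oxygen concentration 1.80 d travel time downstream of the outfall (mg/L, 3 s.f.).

DO ≈ 4.36 mg/L

Mixed DO = (4.96×8.15 + 1.19×2.43)/(4.96+1.19) = 43.32/6.150 = 7.043 mg/L.
Mixed L₀ = (4.96×2.22 + 1.19×131)/(6.150) = 166.9/6.150 = 27.14 mg/L.
Initial deficit D₀ = C_s − DO₀ = 9.52 − 7.043 = 2.477 mg/L.
D(1.80) = [0.306×27.14/(1.04−0.306)](e^(−0.306×1.80) − e^(−1.04×1.80)) + 2.477 e^(−1.04×1.80)
= 11.31 × (0.5765 − 0.1538) + 2.477 × 0.1538 = 5.163 mg/L.
DO = 9.52 − 5.163 = 4.357 mg/L.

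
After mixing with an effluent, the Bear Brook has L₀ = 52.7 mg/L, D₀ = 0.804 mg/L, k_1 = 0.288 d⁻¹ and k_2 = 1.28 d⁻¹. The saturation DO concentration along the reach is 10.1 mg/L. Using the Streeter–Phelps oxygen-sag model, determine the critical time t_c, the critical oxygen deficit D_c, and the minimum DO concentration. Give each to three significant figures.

At the critical point dD/dt = 0, so k_1 L₀ e^(−k_1 t) = k_2 D. Substituting D(t) from the Streeter–Phelps equation and solving for t gives
t_c = ln[(k_2/k_1)(1 − D₀(k_2−k_1)/(k_1 L₀))] / (k_2−k_1).
Here k_2−k_1 = 0.9920 d⁻¹ and 1 − D₀(k_2−k_1)/(k_1 L₀) = 1 − 0.804×0.9920/(0.288×52.7) = 0.9475, so
t_c = ln(4.444 × 0.9475) / 0.9920 = 1.438 / 0.9920 = 1.449 d.
L(t_c) = L₀ e^(−k_1 t_c) = 52.7 × 0.6588 = 34.72 mg/L, and at the critical point k_2 D_c = k_1 L, so D_c = (0.288/1.28) × 34.72 = 7.811 mg/L.
Minimum DO = C_s − D_c = 10.1 − 7.811 = 2.289 mg/L.

t_c ≈ 1.45 d; D_c ≈ 7.81 mg/L; min DO ≈ 2.29 mg/L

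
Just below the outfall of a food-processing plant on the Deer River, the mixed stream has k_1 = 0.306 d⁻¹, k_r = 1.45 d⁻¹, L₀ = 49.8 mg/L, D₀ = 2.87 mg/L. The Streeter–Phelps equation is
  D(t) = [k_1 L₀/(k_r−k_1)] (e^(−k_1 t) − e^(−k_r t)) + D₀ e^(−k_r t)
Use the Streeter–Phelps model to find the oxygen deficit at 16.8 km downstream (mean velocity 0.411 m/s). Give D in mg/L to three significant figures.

Travel time t = x/v = 16.8 km / (0.411 m/s) = 16800 m / 0.411 m/s = 40880 s = 0.4731 d.
k_1 L₀/(k_r−k_1) = 0.306×49.8/(1.45−0.306) = 15.24/1.144 = 13.32 mg/L.
e^(−k_1 t) = e^(−0.306×0.4731) = 0.8652; e^(−k_r t) = e^(−1.45×0.4731) = 0.5036.
D = 13.32 × (0.8652 − 0.5036) + 2.87 × 0.5036 = 4.817 + 1.445 = 6.262 mg/L.

D ≈ 6.26 mg/L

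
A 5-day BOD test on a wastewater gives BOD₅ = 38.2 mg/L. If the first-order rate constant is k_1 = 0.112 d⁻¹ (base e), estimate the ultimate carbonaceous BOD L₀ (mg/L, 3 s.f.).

BOD₅ = L₀(1 − e^(−5k_1)) ⇒ L₀ = BOD₅ / (1 − e^(−5×0.112))
= 38.2 / (1 − 0.5712) = 38.2 / 0.4288 = 89.09 mg/L.

L₀ ≈ 89.1 mg/L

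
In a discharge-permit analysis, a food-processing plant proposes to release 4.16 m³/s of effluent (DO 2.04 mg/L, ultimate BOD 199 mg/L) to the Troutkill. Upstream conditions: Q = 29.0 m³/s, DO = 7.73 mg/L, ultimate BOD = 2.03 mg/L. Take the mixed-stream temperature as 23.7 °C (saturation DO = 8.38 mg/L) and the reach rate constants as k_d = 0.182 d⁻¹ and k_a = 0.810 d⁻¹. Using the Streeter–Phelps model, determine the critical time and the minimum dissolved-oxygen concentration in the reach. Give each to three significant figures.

t_c ≈ 2.07 d; minimum DO ≈ 4.26 mg/L

Mixed DO = (29.0×7.73 + 4.16×2.04)/(29.0+4.16) = 232.7/33.16 = 7.016 mg/L.
Mixed L₀ = (29.0×2.03 + 4.16×199)/(33.16) = 886.7/33.16 = 26.74 mg/L.
Initial deficit D₀ = C_s − DO₀ = 8.38 − 7.016 = 1.364 mg/L.
t_c = (1/0.6280) ln[(0.810/0.182)(1 − 1.364×0.6280/(0.182×26.74))] = 1.592 × ln(3.667) = 2.069 d.
D_c = (0.182/0.810) × 26.74 × e^(−0.182×2.069) = 0.2247 × 26.74 × 0.6862 = 4.123 mg/L.
Minimum DO = 8.38 − 4.123 = 4.257 mg/L.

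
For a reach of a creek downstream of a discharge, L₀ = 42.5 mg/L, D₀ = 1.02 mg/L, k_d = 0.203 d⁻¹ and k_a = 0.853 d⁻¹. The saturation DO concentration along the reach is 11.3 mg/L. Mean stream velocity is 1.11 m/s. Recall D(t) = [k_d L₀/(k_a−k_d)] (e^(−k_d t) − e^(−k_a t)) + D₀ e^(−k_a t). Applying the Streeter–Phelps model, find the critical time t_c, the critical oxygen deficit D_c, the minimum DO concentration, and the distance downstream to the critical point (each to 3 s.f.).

t_c ≈ 2.09 d; D_c ≈ 6.62 mg/L; min DO ≈ 4.68 mg/L; x_c ≈ 200 km

t_c = [1/(k_a−k_d)] ln[(k_a/k_d)(1 − D₀(k_a−k_d)/(k_d L₀))]
= [1/(0.853−0.203)] ln[(0.853/0.203)(1 − 1.02×0.6500/(0.203×42.5))]
= (1/0.6500) ln[4.202 × 0.9232] = 1.538 × ln(3.879) = 1.538 × 1.356 = 2.086 d.
D_c = (k_d/k_a) L₀ e^(−k_d t_c) = (0.203/0.853) × 42.5 × e^(−0.203×2.086) = 0.2380 × 42.5 × 0.6548 = 6.623 mg/L.
Minimum DO = C_s − D_c = 11.3 − 6.623 = 4.677 mg/L.
x_c = v t_c = 1.11 m/s × 2.086 d × 86400 s/d = 200000 m ≈ 200 km.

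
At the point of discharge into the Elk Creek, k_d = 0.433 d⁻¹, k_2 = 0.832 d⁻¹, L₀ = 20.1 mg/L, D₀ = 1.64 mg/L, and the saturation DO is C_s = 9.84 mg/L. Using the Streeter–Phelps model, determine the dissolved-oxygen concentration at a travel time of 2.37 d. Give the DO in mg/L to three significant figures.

DO ≈ 4.83 mg/L

k_d L₀/(k_2−k_d) = 0.433×20.1/(0.832−0.433) = 8.703/0.3990 = 21.81 mg/L.
e^(−k_d t) = e^(−0.433×2.370) = 0.3584; e^(−k_2 t) = e^(−0.832×2.370) = 0.1392.
D = 21.81 × (0.3584 − 0.1392) + 1.64 × 0.1392 = 4.781 + 0.2283 = 5.009 mg/L.
DO = C_s − D = 9.84 − 5.009 = 4.831 mg/L.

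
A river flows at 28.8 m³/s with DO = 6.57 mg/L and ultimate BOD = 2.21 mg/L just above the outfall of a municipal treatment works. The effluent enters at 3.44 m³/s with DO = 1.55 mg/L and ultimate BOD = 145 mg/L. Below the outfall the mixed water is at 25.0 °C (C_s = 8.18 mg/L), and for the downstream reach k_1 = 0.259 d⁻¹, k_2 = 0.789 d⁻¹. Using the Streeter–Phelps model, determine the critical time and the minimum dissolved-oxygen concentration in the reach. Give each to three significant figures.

t_c ≈ 1.55 d; minimum DO ≈ 4.35 mg/L

Mixed DO = (28.8×6.57 + 3.44×1.55)/(28.8+3.44) = 194.5/32.24 = 6.034 mg/L.
Mixed L₀ = (28.8×2.21 + 3.44×145)/(32.24) = 562.4/32.24 = 17.45 mg/L.
Initial deficit D₀ = C_s − DO₀ = 8.18 − 6.034 = 2.146 mg/L.
t_c = (1/0.5300) ln[(0.789/0.259)(1 − 2.146×0.5300/(0.259×17.45))] = 1.887 × ln(2.280) = 1.555 d.
D_c = (0.259/0.789) × 17.45 × e^(−0.259×1.555) = 0.3283 × 17.45 × 0.6685 = 3.828 mg/L.
Minimum DO = 8.18 − 3.828 = 4.352 mg/L.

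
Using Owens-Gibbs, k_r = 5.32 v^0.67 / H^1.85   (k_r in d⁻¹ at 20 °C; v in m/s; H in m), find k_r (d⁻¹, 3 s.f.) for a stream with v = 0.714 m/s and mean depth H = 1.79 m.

k_r = 5.32 × 0.714^0.67 / 1.79^1.85 = 5.32 × 0.7980 / 2.936 = 1.446 d⁻¹.

k_r ≈ 1.45 d⁻¹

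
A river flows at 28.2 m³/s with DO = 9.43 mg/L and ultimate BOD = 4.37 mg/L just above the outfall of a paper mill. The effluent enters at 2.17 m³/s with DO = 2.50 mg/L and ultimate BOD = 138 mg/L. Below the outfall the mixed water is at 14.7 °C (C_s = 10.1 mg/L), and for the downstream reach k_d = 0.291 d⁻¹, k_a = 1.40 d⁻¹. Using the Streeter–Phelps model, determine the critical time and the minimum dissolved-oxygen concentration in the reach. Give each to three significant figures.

Mixed DO = (28.2×9.43 + 2.17×2.50)/(28.2+2.17) = 271.4/30.37 = 8.935 mg/L.
Mixed L₀ = (28.2×4.37 + 2.17×138)/(30.37) = 422.7/30.37 = 13.92 mg/L.
Initial deficit D₀ = C_s − DO₀ = 10.1 − 8.935 = 1.165 mg/L.
t_c = (1/1.109) ln[(1.40/0.291)(1 − 1.165×1.109/(0.291×13.92))] = 0.9017 × ln(3.276) = 1.070 d.
D_c = (0.291/1.40) × 13.92 × e^(−0.291×1.070) = 0.2079 × 13.92 × 0.7324 = 2.119 mg/L.
Minimum DO = 10.1 − 2.119 = 7.981 mg/L.

t_c ≈ 1.07 d; minimum DO ≈ 7.98 mg/L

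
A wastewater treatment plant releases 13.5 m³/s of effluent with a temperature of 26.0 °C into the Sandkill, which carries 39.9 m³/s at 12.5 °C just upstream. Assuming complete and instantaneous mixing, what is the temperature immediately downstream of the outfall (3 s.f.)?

Flow-weighted mixing: C = (Q_r C_r + Q_w C_w)/(Q_r + Q_w)
= (39.9×12.5 + 13.5×26.0)/(39.9 + 13.5) = 849.8/53.40 = 15.91 °C.

15.9 °C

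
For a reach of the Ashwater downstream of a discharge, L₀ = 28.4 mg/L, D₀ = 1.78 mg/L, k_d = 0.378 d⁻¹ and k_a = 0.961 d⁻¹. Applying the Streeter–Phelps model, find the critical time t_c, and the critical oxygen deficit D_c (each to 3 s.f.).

t_c = [1/(k_a−k_d)] ln[(k_a/k_d)(1 − D₀(k_a−k_d)/(k_d L₀))]
= [1/(0.961−0.378)] ln[(0.961/0.378)(1 − 1.78×0.5830/(0.378×28.4))]
= (1/0.5830) ln[2.542 × 0.9033] = 1.715 × ln(2.297) = 1.715 × 0.8314 = 1.426 d.
D_c = (k_d/k_a) L₀ e^(−k_d t_c) = (0.378/0.961) × 28.4 × e^(−0.378×1.426) = 0.3933 × 28.4 × 0.5833 = 6.516 mg/L.

t_c ≈ 1.43 d; D_c ≈ 6.52 mg/L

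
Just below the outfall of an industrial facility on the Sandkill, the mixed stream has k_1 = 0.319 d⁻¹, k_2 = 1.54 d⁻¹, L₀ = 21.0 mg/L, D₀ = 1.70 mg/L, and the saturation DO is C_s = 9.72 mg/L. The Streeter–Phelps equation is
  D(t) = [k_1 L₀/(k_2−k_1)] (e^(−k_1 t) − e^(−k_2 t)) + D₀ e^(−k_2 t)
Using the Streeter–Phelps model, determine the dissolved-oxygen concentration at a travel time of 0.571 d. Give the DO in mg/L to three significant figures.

DO ≈ 6.72 mg/L

k_1 L₀/(k_2−k_1) = 0.319×21.0/(1.54−0.319) = 6.699/1.221 = 5.486 mg/L.
e^(−k_1 t) = e^(−0.319×0.5710) = 0.8335; e^(−k_2 t) = e^(−1.54×0.5710) = 0.4151.
D = 5.486 × (0.8335 − 0.4151) + 1.70 × 0.4151 = 2.296 + 0.7056 = 3.001 mg/L.
DO = C_s − D = 9.72 − 3.001 = 6.719 mg/L.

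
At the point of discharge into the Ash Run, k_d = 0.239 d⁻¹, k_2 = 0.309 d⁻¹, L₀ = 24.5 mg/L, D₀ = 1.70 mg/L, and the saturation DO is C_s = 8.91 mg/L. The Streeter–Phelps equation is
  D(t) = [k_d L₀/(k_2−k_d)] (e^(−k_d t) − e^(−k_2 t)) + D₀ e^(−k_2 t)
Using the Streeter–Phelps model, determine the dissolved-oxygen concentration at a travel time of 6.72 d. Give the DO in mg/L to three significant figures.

k_d L₀/(k_2−k_d) = 0.239×24.5/(0.309−0.239) = 5.856/0.07000 = 83.65 mg/L.
e^(−k_d t) = e^(−0.239×6.720) = 0.2007; e^(−k_2 t) = e^(−0.309×6.720) = 0.1254.
D = 83.65 × (0.2007 − 0.1254) + 1.70 × 0.1254 = 6.299 + 0.2131 = 6.512 mg/L.
DO = C_s − D = 8.91 − 6.512 = 2.398 mg/L.

DO ≈ 2.40 mg/L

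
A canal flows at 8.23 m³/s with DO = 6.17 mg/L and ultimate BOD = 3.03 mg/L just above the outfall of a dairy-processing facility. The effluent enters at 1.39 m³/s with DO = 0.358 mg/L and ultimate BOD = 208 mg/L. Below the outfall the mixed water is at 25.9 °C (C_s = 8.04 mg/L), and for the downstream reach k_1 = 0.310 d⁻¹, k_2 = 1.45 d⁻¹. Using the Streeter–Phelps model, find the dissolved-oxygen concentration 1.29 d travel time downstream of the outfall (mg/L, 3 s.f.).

DO ≈ 3.04 mg/L

Mixed DO = (8.23×6.17 + 1.39×0.358)/(8.23+1.39) = 51.28/9.620 = 5.330 mg/L.
Mixed L₀ = (8.23×3.03 + 1.39×208)/(9.620) = 314.1/9.620 = 32.65 mg/L.
Initial deficit D₀ = C_s − DO₀ = 8.04 − 5.330 = 2.710 mg/L.
D(1.29) = [0.310×32.65/(1.45−0.310)](e^(−0.310×1.29) − e^(−1.45×1.29)) + 2.710 e^(−1.45×1.29)
= 8.877 × (0.6704 − 0.1540) + 2.710 × 0.1540 = 5.001 mg/L.
DO = 8.04 − 5.001 = 3.039 mg/L.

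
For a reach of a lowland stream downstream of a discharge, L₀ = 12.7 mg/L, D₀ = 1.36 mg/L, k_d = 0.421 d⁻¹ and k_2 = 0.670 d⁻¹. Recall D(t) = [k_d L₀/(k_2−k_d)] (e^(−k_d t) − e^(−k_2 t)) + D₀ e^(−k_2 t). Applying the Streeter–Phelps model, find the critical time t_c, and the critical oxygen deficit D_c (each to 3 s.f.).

At the critical point dD/dt = 0, so k_d L₀ e^(−k_d t) = k_2 D. Substituting D(t) from the Streeter–Phelps equation and solving for t gives
t_c = ln[(k_2/k_d)(1 − D₀(k_2−k_d)/(k_d L₀))] / (k_2−k_d).
Here k_2−k_d = 0.2490 d⁻¹ and 1 − D₀(k_2−k_d)/(k_d L₀) = 1 − 1.36×0.2490/(0.421×12.7) = 0.9367, so
t_c = ln(1.591 × 0.9367) / 0.2490 = 0.3992 / 0.2490 = 1.603 d.
L(t_c) = L₀ e^(−k_d t_c) = 12.7 × 0.5092 = 6.466 mg/L, and at the critical point k_2 D_c = k_d L, so D_c = (0.421/0.670) × 6.466 = 4.063 mg/L.

t_c ≈ 1.60 d; D_c ≈ 4.06 mg/L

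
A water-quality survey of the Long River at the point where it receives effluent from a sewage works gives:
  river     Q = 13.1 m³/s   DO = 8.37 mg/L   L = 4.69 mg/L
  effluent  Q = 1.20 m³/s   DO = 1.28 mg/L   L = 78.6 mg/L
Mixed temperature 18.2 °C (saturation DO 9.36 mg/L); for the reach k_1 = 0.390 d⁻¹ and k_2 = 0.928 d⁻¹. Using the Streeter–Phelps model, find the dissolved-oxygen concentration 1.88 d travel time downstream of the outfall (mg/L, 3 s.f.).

Mixed DO = (13.1×8.37 + 1.20×1.28)/(13.1+1.20) = 111.2/14.30 = 7.775 mg/L.
Mixed L₀ = (13.1×4.69 + 1.20×78.6)/(14.30) = 155.8/14.30 = 10.89 mg/L.
Initial deficit D₀ = C_s − DO₀ = 9.36 − 7.775 = 1.585 mg/L.
D(1.88) = [0.390×10.89/(0.928−0.390)](e^(−0.390×1.88) − e^(−0.928×1.88)) + 1.585 e^(−0.928×1.88)
= 7.896 × (0.4804 − 0.1747) + 1.585 × 0.1747 = 2.690 mg/L.
DO = 9.36 − 2.690 = 6.670 mg/L.

DO ≈ 6.67 mg/L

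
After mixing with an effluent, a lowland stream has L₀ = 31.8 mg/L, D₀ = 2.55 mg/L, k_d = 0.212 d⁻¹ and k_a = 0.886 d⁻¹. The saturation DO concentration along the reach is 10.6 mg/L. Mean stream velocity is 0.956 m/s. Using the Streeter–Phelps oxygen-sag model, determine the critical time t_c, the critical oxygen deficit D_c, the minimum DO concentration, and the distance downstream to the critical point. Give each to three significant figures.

At the critical point dD/dt = 0, so k_d L₀ e^(−k_d t) = k_a D. Substituting D(t) from the Streeter–Phelps equation and solving for t gives
t_c = ln[(k_a/k_d)(1 − D₀(k_a−k_d)/(k_d L₀))] / (k_a−k_d).
Here k_a−k_d = 0.6740 d⁻¹ and 1 − D₀(k_a−k_d)/(k_d L₀) = 1 − 2.55×0.6740/(0.212×31.8) = 0.7451, so
t_c = ln(4.179 × 0.7451) / 0.6740 = 1.136 / 0.6740 = 1.685 d.
D_c = (k_d/k_a) L₀ e^(−k_d t_c) = (0.212/0.886) × 31.8 × e^(−0.212×1.685) = 0.2393 × 31.8 × 0.6996 = 5.323 mg/L.
Minimum DO = C_s − D_c = 10.6 − 5.323 = 5.277 mg/L.
x_c = v t_c = 0.956 m/s × 1.685 d × 86400 s/d = 139200 m ≈ 139 km.

t_c ≈ 1.69 d; D_c ≈ 5.32 mg/L; min DO ≈ 5.28 mg/L; x_c ≈ 139 km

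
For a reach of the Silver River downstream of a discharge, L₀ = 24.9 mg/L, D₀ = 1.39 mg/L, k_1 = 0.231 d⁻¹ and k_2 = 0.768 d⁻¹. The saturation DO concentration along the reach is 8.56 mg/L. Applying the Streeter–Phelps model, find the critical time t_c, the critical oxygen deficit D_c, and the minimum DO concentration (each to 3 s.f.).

At the critical point dD/dt = 0, so k_1 L₀ e^(−k_1 t) = k_2 D. Substituting D(t) from the Streeter–Phelps equation and solving for t gives
t_c = ln[(k_2/k_1)(1 − D₀(k_2−k_1)/(k_1 L₀))] / (k_2−k_1).
Here k_2−k_1 = 0.5370 d⁻¹ and 1 − D₀(k_2−k_1)/(k_1 L₀) = 1 − 1.39×0.5370/(0.231×24.9) = 0.8702, so
t_c = ln(3.325 × 0.8702) / 0.5370 = 1.062 / 0.5370 = 1.978 d.
D_c = (k_1/k_2) L₀ e^(−k_1 t_c) = (0.231/0.768) × 24.9 × e^(−0.231×1.978) = 0.3008 × 24.9 × 0.6332 = 4.742 mg/L.
Minimum DO = C_s − D_c = 8.56 − 4.742 = 3.818 mg/L.

t_c ≈ 1.98 d; D_c ≈ 4.74 mg/L; min DO ≈ 3.82 mg/L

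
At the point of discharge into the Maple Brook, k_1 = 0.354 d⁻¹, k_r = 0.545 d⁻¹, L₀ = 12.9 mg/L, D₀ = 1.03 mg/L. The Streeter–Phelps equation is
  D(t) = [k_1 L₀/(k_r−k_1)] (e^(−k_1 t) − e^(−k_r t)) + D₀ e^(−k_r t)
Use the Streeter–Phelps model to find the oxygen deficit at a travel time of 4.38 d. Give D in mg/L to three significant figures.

D ≈ 2.97 mg/L

k_1 L₀/(k_r−k_1) = 0.354×12.9/(0.545−0.354) = 4.567/0.1910 = 23.91 mg/L.
e^(−k_1 t) = e^(−0.354×4.380) = 0.2121; e^(−k_r t) = e^(−0.545×4.380) = 0.09190.
D = 23.91 × (0.2121 − 0.09190) + 1.03 × 0.09190 = 2.875 + 0.09465 = 2.970 mg/L.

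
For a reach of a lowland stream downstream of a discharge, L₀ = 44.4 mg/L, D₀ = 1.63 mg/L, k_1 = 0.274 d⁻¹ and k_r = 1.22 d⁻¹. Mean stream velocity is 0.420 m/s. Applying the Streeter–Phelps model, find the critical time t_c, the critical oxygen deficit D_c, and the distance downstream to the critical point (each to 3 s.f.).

t_c ≈ 1.44 d; D_c ≈ 6.73 mg/L; x_c ≈ 52.1 km

t_c = [1/(k_r−k_1)] ln[(k_r/k_1)(1 − D₀(k_r−k_1)/(k_1 L₀))]
= [1/(1.22−0.274)] ln[(1.22/0.274)(1 − 1.63×0.9460/(0.274×44.4))]
= (1/0.9460) ln[4.453 × 0.8733] = 1.057 × ln(3.888) = 1.057 × 1.358 = 1.435 d.
D_c = (k_1/k_r) L₀ e^(−k_1 t_c) = (0.274/1.22) × 44.4 × e^(−0.274×1.435) = 0.2246 × 44.4 × 0.6748 = 6.729 mg/L.
x_c = v t_c = 0.420 m/s × 1.435 d × 86400 s/d = 52090 m ≈ 52.1 km.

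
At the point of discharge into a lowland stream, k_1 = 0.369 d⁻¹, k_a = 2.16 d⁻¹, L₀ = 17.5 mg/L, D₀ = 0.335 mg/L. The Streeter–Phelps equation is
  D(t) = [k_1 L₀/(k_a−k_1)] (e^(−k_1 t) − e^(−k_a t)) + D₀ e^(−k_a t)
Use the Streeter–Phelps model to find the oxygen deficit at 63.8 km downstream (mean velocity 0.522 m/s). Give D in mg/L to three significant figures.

Travel time t = x/v = 63.8 km / (0.522 m/s) = 63800 m / 0.522 m/s = 122200 s = 1.415 d.
k_1 L₀/(k_a−k_1) = 0.369×17.5/(2.16−0.369) = 6.457/1.791 = 3.606 mg/L.
e^(−k_1 t) = e^(−0.369×1.415) = 0.5933; e^(−k_a t) = e^(−2.16×1.415) = 0.04710.
D = 3.606 × (0.5933 − 0.04710) + 0.335 × 0.04710 = 1.969 + 0.01578 = 1.985 mg/L.

D ≈ 1.99 mg/L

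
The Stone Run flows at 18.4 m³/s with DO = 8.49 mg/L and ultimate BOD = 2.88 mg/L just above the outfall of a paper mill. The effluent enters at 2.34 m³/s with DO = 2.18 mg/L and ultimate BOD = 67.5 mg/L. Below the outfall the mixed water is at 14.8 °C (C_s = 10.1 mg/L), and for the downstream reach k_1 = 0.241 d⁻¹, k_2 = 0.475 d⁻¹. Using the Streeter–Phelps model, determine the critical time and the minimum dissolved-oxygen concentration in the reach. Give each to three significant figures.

Mixed DO = (18.4×8.49 + 2.34×2.18)/(18.4+2.34) = 161.3/20.74 = 7.778 mg/L.
Mixed L₀ = (18.4×2.88 + 2.34×67.5)/(20.74) = 210.9/20.74 = 10.17 mg/L.
Initial deficit D₀ = C_s − DO₀ = 10.1 − 7.778 = 2.322 mg/L.
t_c = (1/0.2340) ln[(0.475/0.241)(1 − 2.322×0.2340/(0.241×10.17))] = 4.274 × ln(1.534) = 1.829 d.
D_c = (0.241/0.475) × 10.17 × e^(−0.241×1.829) = 0.5074 × 10.17 × 0.6436 = 3.321 mg/L.
Minimum DO = 10.1 − 3.321 = 6.779 mg/L.

t_c ≈ 1.83 d; minimum DO ≈ 6.78 mg/L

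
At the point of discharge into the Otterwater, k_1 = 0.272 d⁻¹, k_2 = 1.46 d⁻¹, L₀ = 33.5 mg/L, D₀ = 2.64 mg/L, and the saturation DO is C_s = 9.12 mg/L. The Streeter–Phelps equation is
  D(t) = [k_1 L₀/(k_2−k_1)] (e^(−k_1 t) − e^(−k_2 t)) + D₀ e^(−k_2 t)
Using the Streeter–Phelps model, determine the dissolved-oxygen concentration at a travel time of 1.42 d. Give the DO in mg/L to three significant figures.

DO ≈ 4.54 mg/L

k_1 L₀/(k_2−k_1) = 0.272×33.5/(1.46−0.272) = 9.112/1.188 = 7.670 mg/L.
e^(−k_1 t) = e^(−0.272×1.420) = 0.6796; e^(−k_2 t) = e^(−1.46×1.420) = 0.1258.
D = 7.670 × (0.6796 − 0.1258) + 2.64 × 0.1258 = 4.248 + 0.3321 = 4.580 mg/L.
DO = C_s − D = 9.12 − 4.580 = 4.540 mg/L.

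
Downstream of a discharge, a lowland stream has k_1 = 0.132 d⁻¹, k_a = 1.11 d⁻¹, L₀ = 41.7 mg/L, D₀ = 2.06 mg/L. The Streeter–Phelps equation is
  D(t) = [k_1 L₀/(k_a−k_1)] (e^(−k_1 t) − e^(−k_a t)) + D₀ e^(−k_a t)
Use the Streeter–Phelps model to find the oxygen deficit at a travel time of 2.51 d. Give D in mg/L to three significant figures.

D ≈ 3.82 mg/L

k_1 L₀/(k_a−k_1) = 0.132×41.7/(1.11−0.132) = 5.504/0.9780 = 5.628 mg/L.
e^(−k_1 t) = e^(−0.132×2.510) = 0.7180; e^(−k_a t) = e^(−1.11×2.510) = 0.06166.
D = 5.628 × (0.7180 − 0.06166) + 2.06 × 0.06166 = 3.694 + 0.1270 = 3.821 mg/L.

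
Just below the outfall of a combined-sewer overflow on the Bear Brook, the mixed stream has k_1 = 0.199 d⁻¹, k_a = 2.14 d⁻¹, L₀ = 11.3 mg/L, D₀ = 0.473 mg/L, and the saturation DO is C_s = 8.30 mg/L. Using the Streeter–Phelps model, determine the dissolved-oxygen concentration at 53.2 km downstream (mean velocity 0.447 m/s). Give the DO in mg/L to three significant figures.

DO ≈ 7.46 mg/L

Travel time t = x/v = 53.2 km / (0.447 m/s) = 53200 m / 0.447 m/s = 119000 s = 1.377 d.
k_1 L₀/(k_a−k_1) = 0.199×11.3/(2.14−0.199) = 2.249/1.941 = 1.159 mg/L.
e^(−k_1 t) = e^(−0.199×1.377) = 0.7602; e^(−k_a t) = e^(−2.14×1.377) = 0.05245.
D = 1.159 × (0.7602 − 0.05245) + 0.473 × 0.05245 = 0.8200 + 0.02481 = 0.8448 mg/L.
DO = C_s − D = 8.30 − 0.8448 = 7.455 mg/L.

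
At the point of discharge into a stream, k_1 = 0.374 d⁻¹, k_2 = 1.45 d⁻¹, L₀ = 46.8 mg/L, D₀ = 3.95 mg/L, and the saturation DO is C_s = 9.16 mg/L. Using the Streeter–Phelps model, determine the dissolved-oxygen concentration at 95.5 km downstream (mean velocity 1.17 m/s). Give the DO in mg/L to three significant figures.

Travel time t = x/v = 95.5 km / (1.17 m/s) = 95500 m / 1.17 m/s = 81620 s = 0.9447 d.
k_1 L₀/(k_2−k_1) = 0.374×46.8/(1.45−0.374) = 17.50/1.076 = 16.27 mg/L.
e^(−k_1 t) = e^(−0.374×0.9447) = 0.7023; e^(−k_2 t) = e^(−1.45×0.9447) = 0.2541.
D = 16.27 × (0.7023 − 0.2541) + 3.95 × 0.2541 = 7.291 + 1.004 = 8.295 mg/L.
DO = C_s − D = 9.16 − 8.295 = 0.8653 mg/L.

DO ≈ 0.865 mg/L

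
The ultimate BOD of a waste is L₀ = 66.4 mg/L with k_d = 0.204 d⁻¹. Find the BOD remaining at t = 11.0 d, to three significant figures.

L ≈ 7.04 mg/L

L_t = L₀ e^(−k_d t) = 66.4 × e^(−0.204×11.0) = 66.4 × 0.1060 = 7.041 mg/L.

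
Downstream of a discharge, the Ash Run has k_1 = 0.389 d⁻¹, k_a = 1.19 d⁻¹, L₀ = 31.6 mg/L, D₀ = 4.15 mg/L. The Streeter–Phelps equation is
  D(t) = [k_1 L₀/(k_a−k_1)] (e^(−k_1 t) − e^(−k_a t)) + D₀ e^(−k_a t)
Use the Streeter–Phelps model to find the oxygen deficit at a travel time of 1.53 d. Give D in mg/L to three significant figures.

k_1 L₀/(k_a−k_1) = 0.389×31.6/(1.19−0.389) = 12.29/0.8010 = 15.35 mg/L.
e^(−k_1 t) = e^(−0.389×1.530) = 0.5515; e^(−k_a t) = e^(−1.19×1.530) = 0.1619.
D = 15.35 × (0.5515 − 0.1619) + 4.15 × 0.1619 = 5.978 + 0.6719 = 6.650 mg/L.

D ≈ 6.65 mg/L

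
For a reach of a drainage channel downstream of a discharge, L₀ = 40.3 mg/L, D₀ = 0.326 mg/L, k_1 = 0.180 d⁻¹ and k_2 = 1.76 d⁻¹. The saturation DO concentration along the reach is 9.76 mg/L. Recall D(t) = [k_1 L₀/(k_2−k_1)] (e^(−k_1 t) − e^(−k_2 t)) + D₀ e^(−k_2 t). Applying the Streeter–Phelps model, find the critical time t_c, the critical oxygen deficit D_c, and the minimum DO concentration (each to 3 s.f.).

t_c ≈ 1.40 d; D_c ≈ 3.21 mg/L; min DO ≈ 6.55 mg/L

t_c = [1/(k_2−k_1)] ln[(k_2/k_1)(1 − D₀(k_2−k_1)/(k_1 L₀))]
= [1/(1.76−0.180)] ln[(1.76/0.180)(1 − 0.326×1.580/(0.180×40.3))]
= (1/1.580) ln[9.778 × 0.9290] = 0.6329 × ln(9.083) = 0.6329 × 2.206 = 1.396 d.
D_c = (k_1/k_2) L₀ e^(−k_1 t_c) = (0.180/1.76) × 40.3 × e^(−0.180×1.396) = 0.1023 × 40.3 × 0.7777 = 3.206 mg/L.
Minimum DO = C_s − D_c = 9.76 − 3.206 = 6.554 mg/L.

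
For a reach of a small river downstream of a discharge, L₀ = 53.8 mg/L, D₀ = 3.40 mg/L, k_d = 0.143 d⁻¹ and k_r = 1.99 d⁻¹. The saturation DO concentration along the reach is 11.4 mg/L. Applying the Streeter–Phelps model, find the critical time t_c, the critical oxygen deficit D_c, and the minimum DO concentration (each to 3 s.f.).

t_c ≈ 0.508 d; D_c ≈ 3.59 mg/L; min DO ≈ 7.81 mg/L

t_c = [1/(k_r−k_d)] ln[(k_r/k_d)(1 − D₀(k_r−k_d)/(k_d L₀))]
= [1/(1.99−0.143)] ln[(1.99/0.143)(1 − 3.40×1.847/(0.143×53.8))]
= (1/1.847) ln[13.92 × 0.1837] = 0.5414 × ln(2.557) = 0.5414 × 0.9388 = 0.5083 d.
L(t_c) = L₀ e^(−k_d t_c) = 53.8 × 0.9299 = 50.03 mg/L, and at the critical point k_r D_c = k_d L, so D_c = (0.143/1.99) × 50.03 = 3.595 mg/L.
Minimum DO = C_s − D_c = 11.4 − 3.595 = 7.805 mg/L.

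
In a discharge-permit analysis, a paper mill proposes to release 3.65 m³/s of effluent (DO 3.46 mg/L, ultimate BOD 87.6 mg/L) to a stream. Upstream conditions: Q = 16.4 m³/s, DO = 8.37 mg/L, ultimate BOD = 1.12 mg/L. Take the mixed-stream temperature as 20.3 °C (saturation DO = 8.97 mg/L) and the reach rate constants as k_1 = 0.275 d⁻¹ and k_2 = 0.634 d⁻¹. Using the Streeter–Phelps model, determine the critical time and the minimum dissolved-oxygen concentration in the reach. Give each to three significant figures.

t_c ≈ 1.98 d; minimum DO ≈ 4.73 mg/L

Mixed DO = (16.4×8.37 + 3.65×3.46)/(16.4+3.65) = 149.9/20.05 = 7.476 mg/L.
Mixed L₀ = (16.4×1.12 + 3.65×87.6)/(20.05) = 338.1/20.05 = 16.86 mg/L.
Initial deficit D₀ = C_s − DO₀ = 8.97 − 7.476 = 1.494 mg/L.
t_c = (1/0.3590) ln[(0.634/0.275)(1 − 1.494×0.3590/(0.275×16.86))] = 2.786 × ln(2.039) = 1.984 d.
D_c = (0.275/0.634) × 16.86 × e^(−0.275×1.984) = 0.4338 × 16.86 × 0.5794 = 4.238 mg/L.
Minimum DO = 8.97 − 4.238 = 4.732 mg/L.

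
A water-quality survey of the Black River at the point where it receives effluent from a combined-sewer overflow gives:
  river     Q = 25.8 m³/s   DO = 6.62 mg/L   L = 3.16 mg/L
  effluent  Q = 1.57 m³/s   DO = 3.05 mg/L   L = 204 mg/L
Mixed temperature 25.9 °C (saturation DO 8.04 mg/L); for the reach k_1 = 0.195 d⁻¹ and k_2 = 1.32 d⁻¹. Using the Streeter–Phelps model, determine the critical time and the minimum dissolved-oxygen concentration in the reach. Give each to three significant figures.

Mixed DO = (25.8×6.62 + 1.57×3.05)/(25.8+1.57) = 175.6/27.37 = 6.415 mg/L.
Mixed L₀ = (25.8×3.16 + 1.57×204)/(27.37) = 401.8/27.37 = 14.68 mg/L.
Initial deficit D₀ = C_s − DO₀ = 8.04 − 6.415 = 1.625 mg/L.
t_c = (1/1.125) ln[(1.32/0.195)(1 − 1.625×1.125/(0.195×14.68))] = 0.8889 × ln(2.447) = 0.7954 d.
D_c = (0.195/1.32) × 14.68 × e^(−0.195×0.7954) = 0.1477 × 14.68 × 0.8563 = 1.857 mg/L.
Minimum DO = 8.04 − 1.857 = 6.183 mg/L.

t_c ≈ 0.795 d; minimum DO ≈ 6.18 mg/L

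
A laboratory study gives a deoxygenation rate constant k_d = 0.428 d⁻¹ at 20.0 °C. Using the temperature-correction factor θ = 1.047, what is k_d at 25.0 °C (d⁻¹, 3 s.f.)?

k_d(T₂) = k_d(T₁) · θ^(T₂−T₁) = 0.428 × 1.047^(25.0−20.0)
= 0.428 × 1.047^5.00 = 0.428 × 1.258 = 0.5385 d⁻¹.

k_d ≈ 0.538 d⁻¹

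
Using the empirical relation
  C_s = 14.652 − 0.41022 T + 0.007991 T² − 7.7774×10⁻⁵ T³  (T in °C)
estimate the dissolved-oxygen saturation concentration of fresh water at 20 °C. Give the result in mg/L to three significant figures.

C_s ≈ 9.02 mg/L

C_s = 14.652 − 0.41022×20 + 0.007991×20² − 7.7774×10⁻⁵×20³ = 9.022 mg/L.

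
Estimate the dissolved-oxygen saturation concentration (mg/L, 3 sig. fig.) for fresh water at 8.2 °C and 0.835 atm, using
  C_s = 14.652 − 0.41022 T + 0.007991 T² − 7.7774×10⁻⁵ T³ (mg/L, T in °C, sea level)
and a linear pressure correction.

At sea level: C_s = 14.652 − 0.41022×8.2 + 0.007991×8.2² − 7.7774×10⁻⁵×8.2³ = 11.78 mg/L.
Pressure correction: C_s' = 11.78 × 0.835 = 9.838 mg/L.

C_s ≈ 9.84 mg/L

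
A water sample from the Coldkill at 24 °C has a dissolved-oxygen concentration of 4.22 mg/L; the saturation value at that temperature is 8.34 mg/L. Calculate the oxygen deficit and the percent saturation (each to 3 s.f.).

D ≈ 4.12 mg/L; 50.6 % saturation

D = C_s − C = 8.34 − 4.22 = 4.12 mg/L.
% saturation = 4.22/8.34 × 100 = 50.6 %.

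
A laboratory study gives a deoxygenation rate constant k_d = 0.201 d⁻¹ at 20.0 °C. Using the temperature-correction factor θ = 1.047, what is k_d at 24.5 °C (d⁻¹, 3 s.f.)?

k_d ≈ 0.247 d⁻¹

k_d(T₂) = k_d(T₁) · θ^(T₂−T₁) = 0.201 × 1.047^(24.5−20.0)
= 0.201 × 1.047^4.50 = 0.201 × 1.230 = 0.2471 d⁻¹.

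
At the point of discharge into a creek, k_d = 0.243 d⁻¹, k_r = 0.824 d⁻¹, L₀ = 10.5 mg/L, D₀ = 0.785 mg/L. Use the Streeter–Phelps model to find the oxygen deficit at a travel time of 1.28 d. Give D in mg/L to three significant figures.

k_d L₀/(k_r−k_d) = 0.243×10.5/(0.824−0.243) = 2.551/0.5810 = 4.392 mg/L.
e^(−k_d t) = e^(−0.243×1.280) = 0.7327; e^(−k_r t) = e^(−0.824×1.280) = 0.3483.
D = 4.392 × (0.7327 − 0.3483) + 0.785 × 0.3483 = 1.688 + 0.2734 = 1.962 mg/L.

D ≈ 1.96 mg/L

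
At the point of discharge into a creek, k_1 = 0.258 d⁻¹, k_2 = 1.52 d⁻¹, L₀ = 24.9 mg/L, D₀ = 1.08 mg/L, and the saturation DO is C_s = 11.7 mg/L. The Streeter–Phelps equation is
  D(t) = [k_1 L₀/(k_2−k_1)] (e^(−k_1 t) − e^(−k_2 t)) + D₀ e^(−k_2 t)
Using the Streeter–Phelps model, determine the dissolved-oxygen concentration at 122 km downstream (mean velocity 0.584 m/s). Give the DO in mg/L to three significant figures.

Travel time t = x/v = 122 km / (0.584 m/s) = 122000 m / 0.584 m/s = 208900 s = 2.418 d.
k_1 L₀/(k_2−k_1) = 0.258×24.9/(1.52−0.258) = 6.424/1.262 = 5.090 mg/L.
e^(−k_1 t) = e^(−0.258×2.418) = 0.5359; e^(−k_2 t) = e^(−1.52×2.418) = 0.02535.
D = 5.090 × (0.5359 − 0.02535) + 1.08 × 0.02535 = 2.599 + 0.02737 = 2.626 mg/L.
DO = C_s − D = 11.7 − 2.626 = 9.074 mg/L.

DO ≈ 9.07 mg/L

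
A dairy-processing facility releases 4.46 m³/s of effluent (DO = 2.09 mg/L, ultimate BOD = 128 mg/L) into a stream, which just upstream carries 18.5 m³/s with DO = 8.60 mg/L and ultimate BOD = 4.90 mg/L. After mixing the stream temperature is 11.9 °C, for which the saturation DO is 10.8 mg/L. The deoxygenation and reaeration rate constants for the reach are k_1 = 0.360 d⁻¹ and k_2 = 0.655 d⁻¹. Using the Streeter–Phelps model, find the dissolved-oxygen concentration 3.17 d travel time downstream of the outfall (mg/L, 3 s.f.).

Mixed DO = (18.5×8.60 + 4.46×2.09)/(18.5+4.46) = 168.4/22.96 = 7.335 mg/L.
Mixed L₀ = (18.5×4.90 + 4.46×128)/(22.96) = 661.5/22.96 = 28.81 mg/L.
Initial deficit D₀ = C_s − DO₀ = 10.8 − 7.335 = 3.465 mg/L.
D(3.17) = [0.360×28.81/(0.655−0.360)](e^(−0.360×3.17) − e^(−0.655×3.17)) + 3.465 e^(−0.655×3.17)
= 35.16 × (0.3194 − 0.1254) + 3.465 × 0.1254 = 7.257 mg/L.
DO = 10.8 − 7.257 = 3.543 mg/L.

DO ≈ 3.54 mg/L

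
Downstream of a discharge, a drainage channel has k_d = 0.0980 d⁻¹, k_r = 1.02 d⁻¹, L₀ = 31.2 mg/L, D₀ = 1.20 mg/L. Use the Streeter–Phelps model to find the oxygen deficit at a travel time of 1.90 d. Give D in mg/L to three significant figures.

k_d L₀/(k_r−k_d) = 0.0980×31.2/(1.02−0.0980) = 3.058/0.9220 = 3.316 mg/L.
e^(−k_d t) = e^(−0.0980×1.900) = 0.8301; e^(−k_r t) = e^(−1.02×1.900) = 0.1440.
D = 3.316 × (0.8301 − 0.1440) + 1.20 × 0.1440 = 2.275 + 0.1728 = 2.448 mg/L.

D ≈ 2.45 mg/L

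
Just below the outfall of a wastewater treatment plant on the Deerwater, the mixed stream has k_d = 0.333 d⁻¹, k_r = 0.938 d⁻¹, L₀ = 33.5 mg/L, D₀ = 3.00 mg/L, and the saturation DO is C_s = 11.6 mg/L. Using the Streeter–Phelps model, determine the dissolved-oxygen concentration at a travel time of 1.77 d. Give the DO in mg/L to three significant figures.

k_d L₀/(k_r−k_d) = 0.333×33.5/(0.938−0.333) = 11.16/0.6050 = 18.44 mg/L.
e^(−k_d t) = e^(−0.333×1.770) = 0.5547; e^(−k_r t) = e^(−0.938×1.770) = 0.1901.
D = 18.44 × (0.5547 − 0.1901) + 3.00 × 0.1901 = 6.722 + 0.5703 = 7.292 mg/L.
DO = C_s − D = 11.6 − 7.292 = 4.308 mg/L.

DO ≈ 4.31 mg/L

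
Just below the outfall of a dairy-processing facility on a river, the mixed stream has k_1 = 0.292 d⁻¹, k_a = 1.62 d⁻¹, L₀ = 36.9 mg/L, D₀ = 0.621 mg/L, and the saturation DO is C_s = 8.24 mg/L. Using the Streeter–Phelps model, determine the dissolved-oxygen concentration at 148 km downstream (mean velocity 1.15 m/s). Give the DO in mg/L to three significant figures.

DO ≈ 3.66 mg/L

Travel time t = x/v = 148 km / (1.15 m/s) = 148000 m / 1.15 m/s = 128700 s = 1.490 d.
k_1 L₀/(k_a−k_1) = 0.292×36.9/(1.62−0.292) = 10.77/1.328 = 8.114 mg/L.
e^(−k_1 t) = e^(−0.292×1.490) = 0.6473; e^(−k_a t) = e^(−1.62×1.490) = 0.08954.
D = 8.114 × (0.6473 − 0.08954) + 0.621 × 0.08954 = 4.525 + 0.05561 = 4.581 mg/L.
DO = C_s − D = 8.24 − 4.581 = 3.659 mg/L.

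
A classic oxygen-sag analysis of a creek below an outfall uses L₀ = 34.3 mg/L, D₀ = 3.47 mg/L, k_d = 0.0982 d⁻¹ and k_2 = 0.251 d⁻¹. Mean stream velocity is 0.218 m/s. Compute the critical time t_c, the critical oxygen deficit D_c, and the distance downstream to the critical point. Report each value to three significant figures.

t_c ≈ 5.02 d; D_c ≈ 8.20 mg/L; x_c ≈ 94.6 km

t_c = [1/(k_2−k_d)] ln[(k_2/k_d)(1 − D₀(k_2−k_d)/(k_d L₀))]
= [1/(0.251−0.0982)] ln[(0.251/0.0982)(1 − 3.47×0.1528/(0.0982×34.3))]
= (1/0.1528) ln[2.556 × 0.8426] = 6.545 × ln(2.154) = 6.545 × 0.7672 = 5.021 d.
D_c = (k_d/k_2) L₀ e^(−k_d t_c) = (0.0982/0.251) × 34.3 × e^(−0.0982×5.021) = 0.3912 × 34.3 × 0.6108 = 8.196 mg/L.
x_c = v t_c = 0.218 m/s × 5.021 d × 86400 s/d = 94570 m ≈ 94.6 km.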